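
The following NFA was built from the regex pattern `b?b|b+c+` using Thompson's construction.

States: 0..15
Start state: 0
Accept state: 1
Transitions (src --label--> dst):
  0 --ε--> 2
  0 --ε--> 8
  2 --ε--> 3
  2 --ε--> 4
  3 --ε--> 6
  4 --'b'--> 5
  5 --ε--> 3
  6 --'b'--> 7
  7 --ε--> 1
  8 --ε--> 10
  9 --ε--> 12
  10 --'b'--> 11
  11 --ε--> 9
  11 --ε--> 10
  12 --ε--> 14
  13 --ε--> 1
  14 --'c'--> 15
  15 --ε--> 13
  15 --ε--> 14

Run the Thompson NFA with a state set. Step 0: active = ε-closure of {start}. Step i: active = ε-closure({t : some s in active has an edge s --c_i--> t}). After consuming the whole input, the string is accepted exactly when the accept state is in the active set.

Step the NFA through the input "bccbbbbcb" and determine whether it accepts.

S₀ = ε-closure({0}) = {0,2,3,4,6,8,10}
'b' @ 1: {1,3,5,6,7,9,10,11,12,14}  ✓accept
'c' @ 2: {1,13,14,15}  ✓accept
'c' @ 3: {1,13,14,15}  ✓accept
'b' @ 4: {}  — no active states
rest 'bbbcb' ignored (set empty)
end set {} — state 1 not in

Answer: REJECT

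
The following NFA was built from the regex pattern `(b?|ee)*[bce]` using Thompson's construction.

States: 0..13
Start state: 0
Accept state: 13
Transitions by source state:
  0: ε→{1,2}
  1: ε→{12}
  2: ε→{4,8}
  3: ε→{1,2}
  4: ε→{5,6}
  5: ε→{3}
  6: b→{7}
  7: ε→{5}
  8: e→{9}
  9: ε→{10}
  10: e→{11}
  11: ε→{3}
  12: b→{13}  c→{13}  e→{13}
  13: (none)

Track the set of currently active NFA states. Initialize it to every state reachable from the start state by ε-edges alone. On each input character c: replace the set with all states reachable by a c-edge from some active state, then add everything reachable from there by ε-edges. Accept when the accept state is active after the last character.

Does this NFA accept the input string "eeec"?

Answer: REJECT

Trace:
S₀ = ε-closure({0}) = {0,1,2,3,4,5,6,8,12}
'e' @ 1: {9,10,13}  (accept∈set)
'e' @ 2: {1,2,3,4,5,6,8,11,12}
'e' @ 3: {9,10,13}  (accept∈set)
'c' @ 4: {}  — no active states
end set {} — state 13 not in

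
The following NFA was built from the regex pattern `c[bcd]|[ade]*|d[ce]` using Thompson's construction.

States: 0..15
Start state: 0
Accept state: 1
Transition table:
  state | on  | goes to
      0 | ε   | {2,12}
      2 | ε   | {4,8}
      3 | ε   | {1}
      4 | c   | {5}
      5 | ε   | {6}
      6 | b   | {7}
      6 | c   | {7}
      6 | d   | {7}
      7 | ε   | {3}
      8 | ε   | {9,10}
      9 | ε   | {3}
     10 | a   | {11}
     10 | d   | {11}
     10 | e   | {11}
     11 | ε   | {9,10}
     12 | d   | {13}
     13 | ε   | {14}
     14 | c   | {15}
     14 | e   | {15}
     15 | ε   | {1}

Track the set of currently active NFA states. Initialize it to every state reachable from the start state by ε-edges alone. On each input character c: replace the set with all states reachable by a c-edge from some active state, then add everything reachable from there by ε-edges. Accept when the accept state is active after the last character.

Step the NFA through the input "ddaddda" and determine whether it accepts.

initial (ε-close {0}): {0,1,2,3,4,8,9,10,12}
'd' @ 1: {1,3,9,10,11,13,14}  ✓accept
'd' @ 2: {1,3,9,10,11}  ✓accept
'a' @ 3: {1,3,9,10,11}  ✓accept
'd' @ 4: {1,3,9,10,11}  ✓accept
'd' @ 5: {1,3,9,10,11}  ✓accept
'd' @ 6: {1,3,9,10,11}  ✓accept
'a' @ 7: {1,3,9,10,11}  ✓accept
after full input: {1,3,9,10,11}  (accept=1 in)

Answer: ACCEPT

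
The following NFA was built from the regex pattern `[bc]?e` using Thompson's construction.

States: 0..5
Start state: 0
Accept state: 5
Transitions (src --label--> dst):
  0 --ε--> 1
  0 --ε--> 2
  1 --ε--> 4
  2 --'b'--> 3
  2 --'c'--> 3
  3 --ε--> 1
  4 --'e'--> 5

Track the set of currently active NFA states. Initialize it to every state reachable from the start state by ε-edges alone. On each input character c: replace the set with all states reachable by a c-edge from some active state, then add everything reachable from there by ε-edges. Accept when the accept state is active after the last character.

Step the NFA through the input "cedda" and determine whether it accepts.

Answer: REJECT

Derivation:
initial (ε-close {0}): {0,1,2,4}
'c' @ 1: {1,3,4}
'e' @ 2: {5}  [accepting]
'd' @ 3: {}  — no active states
rest 'da' ignored (set empty)
end set {} — state 5 not in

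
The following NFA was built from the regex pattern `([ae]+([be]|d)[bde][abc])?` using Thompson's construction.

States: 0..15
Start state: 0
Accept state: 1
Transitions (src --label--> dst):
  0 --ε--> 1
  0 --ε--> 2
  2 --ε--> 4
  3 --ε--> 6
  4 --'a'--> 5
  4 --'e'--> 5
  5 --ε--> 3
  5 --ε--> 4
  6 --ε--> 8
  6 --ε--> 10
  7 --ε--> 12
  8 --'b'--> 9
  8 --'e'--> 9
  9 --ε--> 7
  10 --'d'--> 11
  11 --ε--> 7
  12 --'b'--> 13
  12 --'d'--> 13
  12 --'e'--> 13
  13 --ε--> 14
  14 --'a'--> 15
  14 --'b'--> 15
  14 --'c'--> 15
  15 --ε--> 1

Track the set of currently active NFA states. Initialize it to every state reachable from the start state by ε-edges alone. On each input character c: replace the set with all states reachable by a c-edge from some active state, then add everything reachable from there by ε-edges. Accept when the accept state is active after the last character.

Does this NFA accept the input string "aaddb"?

Answer: ACCEPT

Trace:
start: ε-closure({0}) = {0,1,2,4}
'a' @ 1: {3,4,5,6,8,10}
'a' @ 2: {3,4,5,6,8,10}
'd' @ 3: {7,11,12}
'd' @ 4: {13,14}
'b' @ 5: {1,15}  [accepting]
after full input: {1,15}  (accept=1 in)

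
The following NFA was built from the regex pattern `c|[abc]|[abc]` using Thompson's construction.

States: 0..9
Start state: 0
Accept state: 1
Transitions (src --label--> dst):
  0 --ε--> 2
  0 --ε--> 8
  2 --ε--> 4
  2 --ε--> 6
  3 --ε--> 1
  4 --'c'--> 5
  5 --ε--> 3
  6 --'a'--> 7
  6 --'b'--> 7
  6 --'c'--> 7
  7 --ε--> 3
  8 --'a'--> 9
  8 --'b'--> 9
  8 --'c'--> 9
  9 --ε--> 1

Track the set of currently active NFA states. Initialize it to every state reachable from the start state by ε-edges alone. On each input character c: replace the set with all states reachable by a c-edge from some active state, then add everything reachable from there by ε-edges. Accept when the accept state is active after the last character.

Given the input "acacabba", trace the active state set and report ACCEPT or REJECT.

Answer: REJECT

Steps:
start: ε-closure({0}) = {0,2,4,6,8}
'a' @ 1: {1,3,7,9}  ✓accept
'c' @ 2: {}  — no active states
rest 'acabba' ignored (set empty)
after full input: {}  (accept=1 not in)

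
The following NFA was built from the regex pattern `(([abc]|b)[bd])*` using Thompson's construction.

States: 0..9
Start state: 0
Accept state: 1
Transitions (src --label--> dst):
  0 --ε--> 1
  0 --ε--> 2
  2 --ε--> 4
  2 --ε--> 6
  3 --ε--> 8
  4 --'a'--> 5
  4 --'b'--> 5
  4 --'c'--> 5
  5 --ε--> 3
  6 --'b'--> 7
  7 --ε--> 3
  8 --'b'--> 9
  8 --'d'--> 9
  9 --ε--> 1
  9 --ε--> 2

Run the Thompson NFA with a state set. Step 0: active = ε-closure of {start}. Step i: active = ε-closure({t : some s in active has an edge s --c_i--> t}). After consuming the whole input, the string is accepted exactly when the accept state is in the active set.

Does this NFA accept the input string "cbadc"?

start: ε-closure({0}) = {0,1,2,4,6}
'c' @ 1: {3,5,8}
'b' @ 2: {1,2,4,6,9}  ✓accept
'a' @ 3: {3,5,8}
'd' @ 4: {1,2,4,6,9}  ✓accept
'c' @ 5: {3,5,8}
final: {3,5,8}; accept 1 not in set

Answer: REJECT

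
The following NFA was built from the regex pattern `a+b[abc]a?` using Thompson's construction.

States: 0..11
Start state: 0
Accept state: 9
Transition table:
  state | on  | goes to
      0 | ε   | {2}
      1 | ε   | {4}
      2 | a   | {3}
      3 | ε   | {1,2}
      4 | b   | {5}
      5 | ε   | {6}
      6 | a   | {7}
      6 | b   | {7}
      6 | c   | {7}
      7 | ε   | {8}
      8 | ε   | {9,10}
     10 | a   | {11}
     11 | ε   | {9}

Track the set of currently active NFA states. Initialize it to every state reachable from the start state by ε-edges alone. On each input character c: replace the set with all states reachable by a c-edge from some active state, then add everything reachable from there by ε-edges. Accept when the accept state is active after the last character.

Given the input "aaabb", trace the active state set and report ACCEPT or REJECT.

S₀ = ε-closure({0}) = {0,2}
'a' @ 1: {1,2,3,4}
'a' @ 2: {1,2,3,4}
'a' @ 3: {1,2,3,4}
'b' @ 4: {5,6}
'b' @ 5: {7,8,9,10}  [accepting]
after full input: {7,8,9,10}  (accept=9 in)

Answer: ACCEPT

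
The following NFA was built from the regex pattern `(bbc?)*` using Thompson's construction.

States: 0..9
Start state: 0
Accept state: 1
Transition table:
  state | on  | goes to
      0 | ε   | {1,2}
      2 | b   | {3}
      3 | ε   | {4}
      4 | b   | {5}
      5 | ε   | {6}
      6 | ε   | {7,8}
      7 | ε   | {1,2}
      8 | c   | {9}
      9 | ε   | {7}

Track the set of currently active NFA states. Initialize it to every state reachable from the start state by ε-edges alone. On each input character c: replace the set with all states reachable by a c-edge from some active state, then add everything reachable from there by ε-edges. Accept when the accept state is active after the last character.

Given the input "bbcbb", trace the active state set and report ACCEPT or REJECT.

start: ε-closure({0}) = {0,1,2}
'b' @ 1: {3,4}
'b' @ 2: {1,2,5,6,7,8}  [accepting]
'c' @ 3: {1,2,7,9}  [accepting]
'b' @ 4: {3,4}
'b' @ 5: {1,2,5,6,7,8}  [accepting]
end set {1,2,5,6,7,8} — state 1 in

Answer: ACCEPT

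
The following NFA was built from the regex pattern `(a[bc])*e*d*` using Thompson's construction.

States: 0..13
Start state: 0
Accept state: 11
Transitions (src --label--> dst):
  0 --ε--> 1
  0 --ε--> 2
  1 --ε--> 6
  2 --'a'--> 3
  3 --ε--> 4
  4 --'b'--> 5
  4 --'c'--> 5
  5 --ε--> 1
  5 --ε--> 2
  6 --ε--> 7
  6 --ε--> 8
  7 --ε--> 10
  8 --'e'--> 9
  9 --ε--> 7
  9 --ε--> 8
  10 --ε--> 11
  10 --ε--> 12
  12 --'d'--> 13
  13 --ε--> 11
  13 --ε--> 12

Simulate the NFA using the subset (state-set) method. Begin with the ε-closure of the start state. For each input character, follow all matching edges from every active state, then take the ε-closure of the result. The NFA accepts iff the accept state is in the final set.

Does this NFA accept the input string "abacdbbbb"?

Answer: REJECT

Trace:
S₀ = ε-closure({0}) = {0,1,2,6,7,8,10,11,12}
'a' @ 1: {3,4}
'b' @ 2: {1,2,5,6,7,8,10,11,12}  ✓accept
'a' @ 3: {3,4}
'c' @ 4: {1,2,5,6,7,8,10,11,12}  ✓accept
'd' @ 5: {11,12,13}  ✓accept
'b' @ 6: {}  — dead — no transitions
rest 'bbb' ignored (set empty)
final: {}; accept 11 not in set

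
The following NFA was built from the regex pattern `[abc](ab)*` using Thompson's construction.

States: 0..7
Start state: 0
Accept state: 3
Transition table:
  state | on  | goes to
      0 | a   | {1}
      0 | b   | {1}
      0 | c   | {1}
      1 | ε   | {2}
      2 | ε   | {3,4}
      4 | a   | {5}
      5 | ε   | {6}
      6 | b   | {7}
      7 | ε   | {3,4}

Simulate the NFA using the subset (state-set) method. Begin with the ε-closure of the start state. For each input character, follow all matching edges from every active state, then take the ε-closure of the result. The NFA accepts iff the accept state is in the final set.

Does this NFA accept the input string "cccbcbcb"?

initial (ε-close {0}): {0}
'c' @ 1: {1,2,3,4}  (accept∈set)
'c' @ 2: {}  — dead — no transitions
rest 'cbcbcb' ignored (set empty)
end set {} — state 3 not in

Answer: REJECT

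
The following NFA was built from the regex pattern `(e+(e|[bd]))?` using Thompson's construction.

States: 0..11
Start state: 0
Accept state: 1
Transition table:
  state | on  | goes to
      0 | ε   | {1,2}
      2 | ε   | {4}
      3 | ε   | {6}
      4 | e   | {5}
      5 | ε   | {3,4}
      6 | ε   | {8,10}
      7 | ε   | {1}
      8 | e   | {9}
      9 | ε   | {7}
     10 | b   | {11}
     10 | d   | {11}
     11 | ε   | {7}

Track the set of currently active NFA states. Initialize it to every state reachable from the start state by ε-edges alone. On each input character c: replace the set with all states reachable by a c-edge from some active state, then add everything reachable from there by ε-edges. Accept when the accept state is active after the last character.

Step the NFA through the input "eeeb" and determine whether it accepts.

S₀ = ε-closure({0}) = {0,1,2,4}
'e' @ 1: {3,4,5,6,8,10}
'e' @ 2: {1,3,4,5,6,7,8,9,10}  (accept∈set)
'e' @ 3: {1,3,4,5,6,7,8,9,10}  (accept∈set)
'b' @ 4: {1,7,11}  (accept∈set)
final: {1,7,11}; accept 1 in set

Answer: ACCEPT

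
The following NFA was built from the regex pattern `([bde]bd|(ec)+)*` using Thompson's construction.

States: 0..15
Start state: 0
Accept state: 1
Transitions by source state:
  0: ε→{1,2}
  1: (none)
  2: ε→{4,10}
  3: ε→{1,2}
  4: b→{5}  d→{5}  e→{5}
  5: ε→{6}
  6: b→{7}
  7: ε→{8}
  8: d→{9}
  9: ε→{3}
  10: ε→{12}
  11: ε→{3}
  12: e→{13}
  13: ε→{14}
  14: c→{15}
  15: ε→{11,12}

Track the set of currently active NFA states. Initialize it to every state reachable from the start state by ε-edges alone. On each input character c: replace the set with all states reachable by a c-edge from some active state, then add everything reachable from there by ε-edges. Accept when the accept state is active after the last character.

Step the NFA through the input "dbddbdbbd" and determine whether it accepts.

S₀ = ε-closure({0}) = {0,1,2,4,10,12}
'd' @ 1: {5,6}
'b' @ 2: {7,8}
'd' @ 3: {1,2,3,4,9,10,12}  (accept∈set)
'd' @ 4: {5,6}
'b' @ 5: {7,8}
'd' @ 6: {1,2,3,4,9,10,12}  (accept∈set)
'b' @ 7: {5,6}
'b' @ 8: {7,8}
'd' @ 9: {1,2,3,4,9,10,12}  (accept∈set)
after full input: {1,2,3,4,9,10,12}  (accept=1 in)

Answer: ACCEPT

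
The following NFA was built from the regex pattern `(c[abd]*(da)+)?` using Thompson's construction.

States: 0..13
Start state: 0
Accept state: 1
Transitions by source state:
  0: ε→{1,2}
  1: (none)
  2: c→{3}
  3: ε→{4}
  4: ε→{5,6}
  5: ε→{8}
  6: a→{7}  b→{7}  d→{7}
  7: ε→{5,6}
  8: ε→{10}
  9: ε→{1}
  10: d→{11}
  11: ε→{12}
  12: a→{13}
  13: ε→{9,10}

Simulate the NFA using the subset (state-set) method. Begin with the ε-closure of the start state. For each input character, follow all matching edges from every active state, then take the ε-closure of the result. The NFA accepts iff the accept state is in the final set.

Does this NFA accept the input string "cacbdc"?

Answer: REJECT

Steps:
start: ε-closure({0}) = {0,1,2}
'c' @ 1: {3,4,5,6,8,10}
'a' @ 2: {5,6,7,8,10}
'c' @ 3: {}  — state set empty
rest 'bdc' ignored (set empty)
after full input: {}  (accept=1 not in)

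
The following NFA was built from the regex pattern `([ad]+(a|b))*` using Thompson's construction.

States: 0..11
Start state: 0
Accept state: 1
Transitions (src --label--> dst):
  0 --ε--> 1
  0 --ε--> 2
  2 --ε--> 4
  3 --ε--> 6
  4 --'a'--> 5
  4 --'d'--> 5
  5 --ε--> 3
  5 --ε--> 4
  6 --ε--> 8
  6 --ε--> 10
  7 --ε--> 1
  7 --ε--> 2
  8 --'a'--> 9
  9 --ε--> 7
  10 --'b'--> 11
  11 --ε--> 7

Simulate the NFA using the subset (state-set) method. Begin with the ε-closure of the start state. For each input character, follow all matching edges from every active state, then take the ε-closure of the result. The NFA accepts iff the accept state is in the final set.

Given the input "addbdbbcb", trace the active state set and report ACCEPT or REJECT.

Answer: REJECT

Trace:
S₀ = ε-closure({0}) = {0,1,2,4}
'a' @ 1: {3,4,5,6,8,10}
'd' @ 2: {3,4,5,6,8,10}
'd' @ 3: {3,4,5,6,8,10}
'b' @ 4: {1,2,4,7,11}  [accepting]
'd' @ 5: {3,4,5,6,8,10}
'b' @ 6: {1,2,4,7,11}  [accepting]
'b' @ 7: {}  — no active states
rest 'cb' ignored (set empty)
end set {} — state 1 not in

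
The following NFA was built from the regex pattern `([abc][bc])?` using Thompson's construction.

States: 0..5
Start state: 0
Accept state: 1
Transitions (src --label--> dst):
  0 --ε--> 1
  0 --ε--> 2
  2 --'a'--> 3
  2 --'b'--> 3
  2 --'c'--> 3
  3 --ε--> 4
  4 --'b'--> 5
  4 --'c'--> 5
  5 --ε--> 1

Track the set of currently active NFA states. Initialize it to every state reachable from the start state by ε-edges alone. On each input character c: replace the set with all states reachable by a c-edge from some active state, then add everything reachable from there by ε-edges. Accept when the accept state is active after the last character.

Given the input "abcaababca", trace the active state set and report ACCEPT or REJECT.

S₀ = ε-closure({0}) = {0,1,2}
'a' @ 1: {3,4}
'b' @ 2: {1,5}  ✓accept
'c' @ 3: {}  — state set empty
rest 'aababca' ignored (set empty)
end set {} — state 1 not in

Answer: REJECT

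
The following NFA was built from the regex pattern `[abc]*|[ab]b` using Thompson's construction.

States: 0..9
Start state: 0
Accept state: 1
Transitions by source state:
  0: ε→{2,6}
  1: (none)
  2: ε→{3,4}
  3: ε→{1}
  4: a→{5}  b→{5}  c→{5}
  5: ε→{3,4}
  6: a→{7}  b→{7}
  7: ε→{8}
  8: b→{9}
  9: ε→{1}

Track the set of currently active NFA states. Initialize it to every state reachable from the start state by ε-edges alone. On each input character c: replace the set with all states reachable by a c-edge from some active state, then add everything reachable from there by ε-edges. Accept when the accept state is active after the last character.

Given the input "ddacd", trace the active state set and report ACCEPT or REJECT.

Answer: REJECT

Trace:
S₀ = ε-closure({0}) = {0,1,2,3,4,6}
'd' @ 1: {}  — dead — no transitions
rest 'dacd' ignored (set empty)
after full input: {}  (accept=1 not in)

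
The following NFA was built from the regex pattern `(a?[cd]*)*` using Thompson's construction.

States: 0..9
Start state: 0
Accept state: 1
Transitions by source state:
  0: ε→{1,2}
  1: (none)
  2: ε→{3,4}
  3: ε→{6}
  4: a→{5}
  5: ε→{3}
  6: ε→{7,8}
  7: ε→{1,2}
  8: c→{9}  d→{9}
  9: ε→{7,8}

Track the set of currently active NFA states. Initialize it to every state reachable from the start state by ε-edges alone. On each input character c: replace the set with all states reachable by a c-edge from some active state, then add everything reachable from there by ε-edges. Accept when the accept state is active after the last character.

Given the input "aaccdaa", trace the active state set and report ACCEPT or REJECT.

start: ε-closure({0}) = {0,1,2,3,4,6,7,8}
'a' @ 1: {1,2,3,4,5,6,7,8}  ✓accept
'a' @ 2: {1,2,3,4,5,6,7,8}  ✓accept
'c' @ 3: {1,2,3,4,6,7,8,9}  ✓accept
'c' @ 4: {1,2,3,4,6,7,8,9}  ✓accept
'd' @ 5: {1,2,3,4,6,7,8,9}  ✓accept
'a' @ 6: {1,2,3,4,5,6,7,8}  ✓accept
'a' @ 7: {1,2,3,4,5,6,7,8}  ✓accept
final: {1,2,3,4,5,6,7,8}; accept 1 in set

Answer: ACCEPT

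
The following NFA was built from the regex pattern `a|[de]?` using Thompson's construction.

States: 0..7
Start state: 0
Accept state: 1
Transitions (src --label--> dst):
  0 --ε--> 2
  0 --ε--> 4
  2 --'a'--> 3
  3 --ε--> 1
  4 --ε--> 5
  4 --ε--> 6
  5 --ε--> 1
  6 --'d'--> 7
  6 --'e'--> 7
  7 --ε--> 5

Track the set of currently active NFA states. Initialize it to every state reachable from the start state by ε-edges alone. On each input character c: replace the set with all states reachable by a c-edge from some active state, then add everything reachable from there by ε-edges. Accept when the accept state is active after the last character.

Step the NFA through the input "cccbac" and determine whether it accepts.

Answer: REJECT

Derivation:
S₀ = ε-closure({0}) = {0,1,2,4,5,6}
'c' @ 1: {}  — dead — no transitions
rest 'ccbac' ignored (set empty)
after full input: {}  (accept=1 not in)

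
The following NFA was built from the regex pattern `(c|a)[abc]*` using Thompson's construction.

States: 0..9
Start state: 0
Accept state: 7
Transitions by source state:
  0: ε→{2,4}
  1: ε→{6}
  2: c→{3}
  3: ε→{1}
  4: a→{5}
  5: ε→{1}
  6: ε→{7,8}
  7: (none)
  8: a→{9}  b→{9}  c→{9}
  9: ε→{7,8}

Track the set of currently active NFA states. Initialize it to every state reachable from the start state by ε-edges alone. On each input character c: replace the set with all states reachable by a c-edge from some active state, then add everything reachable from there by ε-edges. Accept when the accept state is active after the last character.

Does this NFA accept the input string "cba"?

Answer: ACCEPT

Steps:
start: ε-closure({0}) = {0,2,4}
'c' @ 1: {1,3,6,7,8}  ✓accept
'b' @ 2: {7,8,9}  ✓accept
'a' @ 3: {7,8,9}  ✓accept
final: {7,8,9}; accept 7 in set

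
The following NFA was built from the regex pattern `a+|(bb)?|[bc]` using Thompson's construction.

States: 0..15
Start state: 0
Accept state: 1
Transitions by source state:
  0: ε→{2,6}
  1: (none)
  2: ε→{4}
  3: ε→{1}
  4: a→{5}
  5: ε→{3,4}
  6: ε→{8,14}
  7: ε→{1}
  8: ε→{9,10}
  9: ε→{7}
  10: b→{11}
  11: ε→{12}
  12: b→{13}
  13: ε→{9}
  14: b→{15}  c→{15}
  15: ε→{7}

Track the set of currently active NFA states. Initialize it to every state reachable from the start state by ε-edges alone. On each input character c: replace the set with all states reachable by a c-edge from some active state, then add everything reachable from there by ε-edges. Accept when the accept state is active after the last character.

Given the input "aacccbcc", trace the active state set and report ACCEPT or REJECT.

Answer: REJECT

Steps:
initial (ε-close {0}): {0,1,2,4,6,7,8,9,10,14}
'a' @ 1: {1,3,4,5}  ✓accept
'a' @ 2: {1,3,4,5}  ✓accept
'c' @ 3: {}  — dead — no transitions
rest 'ccbcc' ignored (set empty)
end set {} — state 1 not in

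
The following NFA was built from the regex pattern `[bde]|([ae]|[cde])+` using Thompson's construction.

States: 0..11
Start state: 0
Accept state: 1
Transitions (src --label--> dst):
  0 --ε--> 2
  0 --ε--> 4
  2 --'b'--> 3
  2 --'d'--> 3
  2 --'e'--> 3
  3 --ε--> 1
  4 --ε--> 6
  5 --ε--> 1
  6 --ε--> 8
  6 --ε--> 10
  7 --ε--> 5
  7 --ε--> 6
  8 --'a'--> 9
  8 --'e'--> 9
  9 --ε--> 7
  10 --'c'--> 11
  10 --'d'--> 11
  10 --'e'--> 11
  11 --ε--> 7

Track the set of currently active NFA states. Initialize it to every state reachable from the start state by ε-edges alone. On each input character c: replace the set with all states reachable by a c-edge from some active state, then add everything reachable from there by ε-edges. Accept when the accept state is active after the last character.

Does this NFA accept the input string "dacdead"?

initial (ε-close {0}): {0,2,4,6,8,10}
'd' @ 1: {1,3,5,6,7,8,10,11}  (accept∈set)
'a' @ 2: {1,5,6,7,8,9,10}  (accept∈set)
'c' @ 3: {1,5,6,7,8,10,11}  (accept∈set)
'd' @ 4: {1,5,6,7,8,10,11}  (accept∈set)
'e' @ 5: {1,5,6,7,8,9,10,11}  (accept∈set)
'a' @ 6: {1,5,6,7,8,9,10}  (accept∈set)
'd' @ 7: {1,5,6,7,8,10,11}  (accept∈set)
end set {1,5,6,7,8,10,11} — state 1 in

Answer: ACCEPT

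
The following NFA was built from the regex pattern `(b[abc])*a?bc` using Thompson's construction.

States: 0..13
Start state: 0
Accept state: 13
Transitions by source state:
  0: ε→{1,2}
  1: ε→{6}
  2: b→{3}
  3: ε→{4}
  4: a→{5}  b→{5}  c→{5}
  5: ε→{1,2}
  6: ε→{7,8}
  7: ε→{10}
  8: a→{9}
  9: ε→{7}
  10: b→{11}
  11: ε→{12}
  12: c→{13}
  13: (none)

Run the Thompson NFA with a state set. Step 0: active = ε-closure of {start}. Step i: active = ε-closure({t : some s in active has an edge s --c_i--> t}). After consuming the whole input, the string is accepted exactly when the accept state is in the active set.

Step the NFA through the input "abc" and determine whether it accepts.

Answer: ACCEPT

Derivation:
initial (ε-close {0}): {0,1,2,6,7,8,10}
'a' @ 1: {7,9,10}
'b' @ 2: {11,12}
'c' @ 3: {13}  (accept∈set)
after full input: {13}  (accept=13 in)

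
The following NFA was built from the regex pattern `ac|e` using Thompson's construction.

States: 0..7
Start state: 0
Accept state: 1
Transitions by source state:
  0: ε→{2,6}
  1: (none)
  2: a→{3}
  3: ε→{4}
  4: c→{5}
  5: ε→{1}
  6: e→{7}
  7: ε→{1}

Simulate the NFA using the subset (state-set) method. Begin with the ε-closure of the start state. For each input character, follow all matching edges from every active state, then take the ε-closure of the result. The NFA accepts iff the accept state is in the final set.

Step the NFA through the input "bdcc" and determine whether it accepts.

Answer: REJECT

Derivation:
initial (ε-close {0}): {0,2,6}
'b' @ 1: {}  — no active states
rest 'dcc' ignored (set empty)
final: {}; accept 1 not in set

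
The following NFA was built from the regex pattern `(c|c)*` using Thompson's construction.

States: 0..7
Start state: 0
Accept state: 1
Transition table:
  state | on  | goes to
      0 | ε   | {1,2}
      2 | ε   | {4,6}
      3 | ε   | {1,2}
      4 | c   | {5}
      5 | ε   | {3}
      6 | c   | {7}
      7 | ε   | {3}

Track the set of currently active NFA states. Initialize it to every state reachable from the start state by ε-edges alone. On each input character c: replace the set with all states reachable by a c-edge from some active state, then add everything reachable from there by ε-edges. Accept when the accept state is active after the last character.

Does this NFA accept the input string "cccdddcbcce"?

start: ε-closure({0}) = {0,1,2,4,6}
'c' @ 1: {1,2,3,4,5,6,7}  ✓accept
'c' @ 2: {1,2,3,4,5,6,7}  ✓accept
'c' @ 3: {1,2,3,4,5,6,7}  ✓accept
'd' @ 4: {}  — state set empty
rest 'ddcbcce' ignored (set empty)
end set {} — state 1 not in

Answer: REJECT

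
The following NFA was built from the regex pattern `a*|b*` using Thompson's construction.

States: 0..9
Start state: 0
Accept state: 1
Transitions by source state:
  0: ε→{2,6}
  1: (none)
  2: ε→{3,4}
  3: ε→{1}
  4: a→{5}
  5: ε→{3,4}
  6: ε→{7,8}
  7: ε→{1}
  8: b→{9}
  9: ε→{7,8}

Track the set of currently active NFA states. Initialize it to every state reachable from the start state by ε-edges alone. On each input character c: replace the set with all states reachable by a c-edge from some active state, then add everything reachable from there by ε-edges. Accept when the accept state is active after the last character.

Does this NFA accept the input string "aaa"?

Answer: ACCEPT

Trace:
initial (ε-close {0}): {0,1,2,3,4,6,7,8}
'a' @ 1: {1,3,4,5}  (accept∈set)
'a' @ 2: {1,3,4,5}  (accept∈set)
'a' @ 3: {1,3,4,5}  (accept∈set)
end set {1,3,4,5} — state 1 in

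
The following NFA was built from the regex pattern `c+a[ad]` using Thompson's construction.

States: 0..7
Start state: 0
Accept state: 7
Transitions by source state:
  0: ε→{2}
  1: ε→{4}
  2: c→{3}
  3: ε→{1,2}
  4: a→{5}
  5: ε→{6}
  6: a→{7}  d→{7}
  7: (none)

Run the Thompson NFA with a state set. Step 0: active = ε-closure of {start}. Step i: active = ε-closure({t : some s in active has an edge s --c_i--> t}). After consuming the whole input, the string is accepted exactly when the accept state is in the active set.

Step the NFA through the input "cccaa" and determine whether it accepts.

Answer: ACCEPT

Steps:
initial (ε-close {0}): {0,2}
'c' @ 1: {1,2,3,4}
'c' @ 2: {1,2,3,4}
'c' @ 3: {1,2,3,4}
'a' @ 4: {5,6}
'a' @ 5: {7}  [accepting]
after full input: {7}  (accept=7 in)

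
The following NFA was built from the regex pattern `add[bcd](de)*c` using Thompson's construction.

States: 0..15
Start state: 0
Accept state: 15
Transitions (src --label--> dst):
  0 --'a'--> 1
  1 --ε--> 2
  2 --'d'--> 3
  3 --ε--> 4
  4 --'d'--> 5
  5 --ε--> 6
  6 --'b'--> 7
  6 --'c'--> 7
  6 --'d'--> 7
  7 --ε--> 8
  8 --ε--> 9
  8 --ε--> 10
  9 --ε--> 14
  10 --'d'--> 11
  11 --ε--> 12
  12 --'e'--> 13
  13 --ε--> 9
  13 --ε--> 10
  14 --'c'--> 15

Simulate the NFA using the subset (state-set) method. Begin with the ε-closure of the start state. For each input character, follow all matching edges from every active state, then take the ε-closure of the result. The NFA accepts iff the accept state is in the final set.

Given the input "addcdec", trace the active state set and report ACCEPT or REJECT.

Answer: ACCEPT

Steps:
S₀ = ε-closure({0}) = {0}
'a' @ 1: {1,2}
'd' @ 2: {3,4}
'd' @ 3: {5,6}
'c' @ 4: {7,8,9,10,14}
'd' @ 5: {11,12}
'e' @ 6: {9,10,13,14}
'c' @ 7: {15}  ✓accept
end set {15} — state 15 in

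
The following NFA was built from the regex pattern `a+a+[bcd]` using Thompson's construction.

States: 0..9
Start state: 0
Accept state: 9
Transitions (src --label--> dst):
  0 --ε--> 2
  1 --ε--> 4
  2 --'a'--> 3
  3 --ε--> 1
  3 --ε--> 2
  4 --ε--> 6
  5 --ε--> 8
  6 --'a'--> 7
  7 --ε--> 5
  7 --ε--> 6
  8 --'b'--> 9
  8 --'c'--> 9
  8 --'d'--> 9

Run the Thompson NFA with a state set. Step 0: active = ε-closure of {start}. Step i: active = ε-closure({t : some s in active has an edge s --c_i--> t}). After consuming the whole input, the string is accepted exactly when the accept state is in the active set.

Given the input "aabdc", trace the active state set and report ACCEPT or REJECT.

initial (ε-close {0}): {0,2}
'a' @ 1: {1,2,3,4,6}
'a' @ 2: {1,2,3,4,5,6,7,8}
'b' @ 3: {9}  ✓accept
'd' @ 4: {}  — state set empty
rest 'c' ignored (set empty)
final: {}; accept 9 not in set

Answer: REJECT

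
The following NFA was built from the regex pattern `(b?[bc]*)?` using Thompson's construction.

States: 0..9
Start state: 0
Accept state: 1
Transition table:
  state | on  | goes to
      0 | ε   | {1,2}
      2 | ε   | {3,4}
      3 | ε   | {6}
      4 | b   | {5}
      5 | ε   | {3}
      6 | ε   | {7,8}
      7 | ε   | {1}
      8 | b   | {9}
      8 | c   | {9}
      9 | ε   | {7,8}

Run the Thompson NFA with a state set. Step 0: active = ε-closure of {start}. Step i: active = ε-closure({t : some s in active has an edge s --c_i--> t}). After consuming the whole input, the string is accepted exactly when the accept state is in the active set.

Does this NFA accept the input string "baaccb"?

Answer: REJECT

Derivation:
initial (ε-close {0}): {0,1,2,3,4,6,7,8}
'b' @ 1: {1,3,5,6,7,8,9}  ✓accept
'a' @ 2: {}  — no active states
rest 'accb' ignored (set empty)
final: {}; accept 1 not in set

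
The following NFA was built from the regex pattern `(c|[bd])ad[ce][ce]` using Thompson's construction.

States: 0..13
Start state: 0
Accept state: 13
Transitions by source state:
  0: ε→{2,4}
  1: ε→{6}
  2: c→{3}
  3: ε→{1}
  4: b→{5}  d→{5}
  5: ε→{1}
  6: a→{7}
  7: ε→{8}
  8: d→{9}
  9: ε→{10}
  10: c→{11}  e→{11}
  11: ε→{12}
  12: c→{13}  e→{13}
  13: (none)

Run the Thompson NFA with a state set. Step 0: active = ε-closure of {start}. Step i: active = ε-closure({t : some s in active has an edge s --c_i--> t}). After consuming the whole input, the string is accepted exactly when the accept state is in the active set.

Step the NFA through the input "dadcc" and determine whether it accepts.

start: ε-closure({0}) = {0,2,4}
'd' @ 1: {1,5,6}
'a' @ 2: {7,8}
'd' @ 3: {9,10}
'c' @ 4: {11,12}
'c' @ 5: {13}  (accept∈set)
end set {13} — state 13 in

Answer: ACCEPT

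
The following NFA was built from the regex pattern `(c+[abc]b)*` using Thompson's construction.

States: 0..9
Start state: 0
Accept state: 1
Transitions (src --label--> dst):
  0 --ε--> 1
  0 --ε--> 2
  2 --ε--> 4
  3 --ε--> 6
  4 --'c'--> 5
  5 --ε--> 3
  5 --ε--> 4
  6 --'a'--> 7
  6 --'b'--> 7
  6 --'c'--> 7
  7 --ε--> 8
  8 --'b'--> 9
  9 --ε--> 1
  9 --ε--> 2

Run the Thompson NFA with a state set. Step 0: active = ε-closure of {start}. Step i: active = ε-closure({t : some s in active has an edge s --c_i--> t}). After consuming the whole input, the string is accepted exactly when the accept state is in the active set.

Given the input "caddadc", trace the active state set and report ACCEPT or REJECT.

Answer: REJECT

Trace:
start: ε-closure({0}) = {0,1,2,4}
'c' @ 1: {3,4,5,6}
'a' @ 2: {7,8}
'd' @ 3: {}  — state set empty
rest 'dadc' ignored (set empty)
final: {}; accept 1 not in set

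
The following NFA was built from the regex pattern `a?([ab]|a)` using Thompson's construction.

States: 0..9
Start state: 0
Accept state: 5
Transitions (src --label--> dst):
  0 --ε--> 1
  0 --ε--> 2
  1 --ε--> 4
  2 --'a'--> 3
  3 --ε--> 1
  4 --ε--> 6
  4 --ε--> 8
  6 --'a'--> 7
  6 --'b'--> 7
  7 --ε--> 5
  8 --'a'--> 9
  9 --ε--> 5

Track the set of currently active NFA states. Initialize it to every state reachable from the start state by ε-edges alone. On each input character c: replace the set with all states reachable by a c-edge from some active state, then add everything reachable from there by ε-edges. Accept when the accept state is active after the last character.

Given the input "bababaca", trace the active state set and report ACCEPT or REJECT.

Answer: REJECT

Steps:
start: ε-closure({0}) = {0,1,2,4,6,8}
'b' @ 1: {5,7}  ✓accept
'a' @ 2: {}  — state set empty
rest 'babaca' ignored (set empty)
after full input: {}  (accept=5 not in)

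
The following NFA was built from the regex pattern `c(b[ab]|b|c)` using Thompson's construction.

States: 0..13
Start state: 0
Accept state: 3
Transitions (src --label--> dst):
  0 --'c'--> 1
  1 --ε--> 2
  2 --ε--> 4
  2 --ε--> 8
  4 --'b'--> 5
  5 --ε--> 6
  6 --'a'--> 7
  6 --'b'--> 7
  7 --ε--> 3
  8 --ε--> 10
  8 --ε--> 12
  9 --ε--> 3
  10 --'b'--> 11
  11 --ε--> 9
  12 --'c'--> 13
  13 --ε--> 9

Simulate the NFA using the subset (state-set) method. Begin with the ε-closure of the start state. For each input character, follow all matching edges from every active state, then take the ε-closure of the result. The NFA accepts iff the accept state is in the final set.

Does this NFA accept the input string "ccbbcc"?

Answer: REJECT

Steps:
start: ε-closure({0}) = {0}
'c' @ 1: {1,2,4,8,10,12}
'c' @ 2: {3,9,13}  ✓accept
'b' @ 3: {}  — state set empty
rest 'bcc' ignored (set empty)
final: {}; accept 3 not in set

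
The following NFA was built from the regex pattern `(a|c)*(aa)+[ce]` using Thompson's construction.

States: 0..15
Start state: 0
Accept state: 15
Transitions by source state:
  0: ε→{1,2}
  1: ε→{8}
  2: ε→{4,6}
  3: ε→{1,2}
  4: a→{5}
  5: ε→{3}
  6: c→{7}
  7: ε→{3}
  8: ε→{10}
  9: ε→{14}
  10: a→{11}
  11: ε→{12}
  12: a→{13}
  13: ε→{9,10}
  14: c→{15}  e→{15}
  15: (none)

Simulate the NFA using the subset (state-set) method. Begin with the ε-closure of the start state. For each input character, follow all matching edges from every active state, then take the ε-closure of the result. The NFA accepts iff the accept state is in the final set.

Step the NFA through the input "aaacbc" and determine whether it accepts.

Answer: REJECT

Steps:
start: ε-closure({0}) = {0,1,2,4,6,8,10}
'a' @ 1: {1,2,3,4,5,6,8,10,11,12}
'a' @ 2: {1,2,3,4,5,6,8,9,10,11,12,13,14}
'a' @ 3: {1,2,3,4,5,6,8,9,10,11,12,13,14}
'c' @ 4: {1,2,3,4,6,7,8,10,15}  [accepting]
'b' @ 5: {}  — state set empty
rest 'c' ignored (set empty)
final: {}; accept 15 not in set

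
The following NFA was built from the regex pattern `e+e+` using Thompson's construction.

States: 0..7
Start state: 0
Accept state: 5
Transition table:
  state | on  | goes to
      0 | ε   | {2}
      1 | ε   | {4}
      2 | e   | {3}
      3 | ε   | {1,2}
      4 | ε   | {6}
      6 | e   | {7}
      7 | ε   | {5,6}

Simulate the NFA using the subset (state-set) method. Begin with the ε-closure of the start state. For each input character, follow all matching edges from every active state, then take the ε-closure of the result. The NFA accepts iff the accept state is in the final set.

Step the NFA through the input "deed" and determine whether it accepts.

start: ε-closure({0}) = {0,2}
'd' @ 1: {}  — state set empty
rest 'eed' ignored (set empty)
final: {}; accept 5 not in set

Answer: REJECT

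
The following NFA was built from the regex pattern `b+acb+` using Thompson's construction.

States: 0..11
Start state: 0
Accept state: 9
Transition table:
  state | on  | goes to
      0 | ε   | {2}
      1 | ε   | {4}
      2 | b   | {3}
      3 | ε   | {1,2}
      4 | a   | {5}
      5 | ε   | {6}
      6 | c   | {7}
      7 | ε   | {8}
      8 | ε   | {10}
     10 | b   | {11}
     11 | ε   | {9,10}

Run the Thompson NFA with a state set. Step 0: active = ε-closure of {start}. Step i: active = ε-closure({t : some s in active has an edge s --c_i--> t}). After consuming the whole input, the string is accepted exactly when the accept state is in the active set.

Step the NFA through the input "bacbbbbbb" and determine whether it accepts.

initial (ε-close {0}): {0,2}
'b' @ 1: {1,2,3,4}
'a' @ 2: {5,6}
'c' @ 3: {7,8,10}
'b' @ 4: {9,10,11}  (accept∈set)
'b' @ 5: {9,10,11}  (accept∈set)
'b' @ 6: {9,10,11}  (accept∈set)
'b' @ 7: {9,10,11}  (accept∈set)
'b' @ 8: {9,10,11}  (accept∈set)
'b' @ 9: {9,10,11}  (accept∈set)
after full input: {9,10,11}  (accept=9 in)

Answer: ACCEPT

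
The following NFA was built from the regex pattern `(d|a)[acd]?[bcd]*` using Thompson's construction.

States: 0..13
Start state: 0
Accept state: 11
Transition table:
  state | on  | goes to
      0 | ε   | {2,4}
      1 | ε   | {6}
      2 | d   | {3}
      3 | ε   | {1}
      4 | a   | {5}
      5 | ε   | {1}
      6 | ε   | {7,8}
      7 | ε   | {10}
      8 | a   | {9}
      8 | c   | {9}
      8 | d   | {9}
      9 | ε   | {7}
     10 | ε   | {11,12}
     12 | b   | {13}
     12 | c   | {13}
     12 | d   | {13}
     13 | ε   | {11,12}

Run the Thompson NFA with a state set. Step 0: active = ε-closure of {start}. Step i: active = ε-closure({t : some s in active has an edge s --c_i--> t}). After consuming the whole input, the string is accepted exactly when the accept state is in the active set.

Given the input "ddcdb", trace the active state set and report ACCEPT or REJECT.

S₀ = ε-closure({0}) = {0,2,4}
'd' @ 1: {1,3,6,7,8,10,11,12}  ✓accept
'd' @ 2: {7,9,10,11,12,13}  ✓accept
'c' @ 3: {11,12,13}  ✓accept
'd' @ 4: {11,12,13}  ✓accept
'b' @ 5: {11,12,13}  ✓accept
end set {11,12,13} — state 11 in

Answer: ACCEPT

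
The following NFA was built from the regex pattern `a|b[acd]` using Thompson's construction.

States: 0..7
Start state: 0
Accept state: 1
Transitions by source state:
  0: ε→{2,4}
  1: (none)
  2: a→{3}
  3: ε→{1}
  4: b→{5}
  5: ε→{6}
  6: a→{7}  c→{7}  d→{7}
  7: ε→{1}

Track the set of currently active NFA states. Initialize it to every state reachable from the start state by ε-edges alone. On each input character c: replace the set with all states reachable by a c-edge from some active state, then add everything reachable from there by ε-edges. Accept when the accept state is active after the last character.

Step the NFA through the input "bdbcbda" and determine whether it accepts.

S₀ = ε-closure({0}) = {0,2,4}
'b' @ 1: {5,6}
'd' @ 2: {1,7}  [accepting]
'b' @ 3: {}  — no active states
rest 'cbda' ignored (set empty)
end set {} — state 1 not in

Answer: REJECT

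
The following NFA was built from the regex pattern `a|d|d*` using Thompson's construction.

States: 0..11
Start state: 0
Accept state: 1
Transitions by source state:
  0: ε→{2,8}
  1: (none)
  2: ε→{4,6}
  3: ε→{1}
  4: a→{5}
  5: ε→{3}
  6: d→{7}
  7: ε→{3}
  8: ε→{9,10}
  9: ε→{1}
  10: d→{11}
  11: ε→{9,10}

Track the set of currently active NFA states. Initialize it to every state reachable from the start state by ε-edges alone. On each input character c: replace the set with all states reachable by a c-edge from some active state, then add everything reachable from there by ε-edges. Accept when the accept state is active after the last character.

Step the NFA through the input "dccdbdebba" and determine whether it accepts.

S₀ = ε-closure({0}) = {0,1,2,4,6,8,9,10}
'd' @ 1: {1,3,7,9,10,11}  (accept∈set)
'c' @ 2: {}  — state set empty
rest 'cdbdebba' ignored (set empty)
after full input: {}  (accept=1 not in)

Answer: REJECT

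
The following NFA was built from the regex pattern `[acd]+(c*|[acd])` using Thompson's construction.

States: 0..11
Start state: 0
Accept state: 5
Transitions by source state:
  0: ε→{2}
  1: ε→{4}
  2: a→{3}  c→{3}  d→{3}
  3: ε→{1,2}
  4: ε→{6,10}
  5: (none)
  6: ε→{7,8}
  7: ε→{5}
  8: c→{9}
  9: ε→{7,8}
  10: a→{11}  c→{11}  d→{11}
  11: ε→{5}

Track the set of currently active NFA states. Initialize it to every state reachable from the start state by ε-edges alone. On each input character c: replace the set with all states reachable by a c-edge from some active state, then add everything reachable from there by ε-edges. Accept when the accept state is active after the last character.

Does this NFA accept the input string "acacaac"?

Answer: ACCEPT

Derivation:
initial (ε-close {0}): {0,2}
'a' @ 1: {1,2,3,4,5,6,7,8,10}  ✓accept
'c' @ 2: {1,2,3,4,5,6,7,8,9,10,11}  ✓accept
'a' @ 3: {1,2,3,4,5,6,7,8,10,11}  ✓accept
'c' @ 4: {1,2,3,4,5,6,7,8,9,10,11}  ✓accept
'a' @ 5: {1,2,3,4,5,6,7,8,10,11}  ✓accept
'a' @ 6: {1,2,3,4,5,6,7,8,10,11}  ✓accept
'c' @ 7: {1,2,3,4,5,6,7,8,9,10,11}  ✓accept
end set {1,2,3,4,5,6,7,8,9,10,11} — state 5 in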